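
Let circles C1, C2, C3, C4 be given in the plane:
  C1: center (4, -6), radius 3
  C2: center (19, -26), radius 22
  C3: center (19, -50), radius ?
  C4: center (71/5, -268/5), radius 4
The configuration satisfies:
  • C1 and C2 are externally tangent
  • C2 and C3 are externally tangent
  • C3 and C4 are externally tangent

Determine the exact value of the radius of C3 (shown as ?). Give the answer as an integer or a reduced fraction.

1. [ext C2·C3]  r_C3² + 44r_C3 − 92 = 0  ⇒  r_C3 = 2 (r>0 drops 1)
2. [ext C3·C4]  r_C3² + 8r_C3 − 20 = 0  ⇒  r_C3 = 2 (r>0 drops 1)

2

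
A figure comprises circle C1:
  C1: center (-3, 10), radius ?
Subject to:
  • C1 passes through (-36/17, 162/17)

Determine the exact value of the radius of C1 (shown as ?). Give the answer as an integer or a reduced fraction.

1. [C1∋P]  r_C1² − 1 = 0  ⇒  r_C1 = 1 (r>0 drops 1)

1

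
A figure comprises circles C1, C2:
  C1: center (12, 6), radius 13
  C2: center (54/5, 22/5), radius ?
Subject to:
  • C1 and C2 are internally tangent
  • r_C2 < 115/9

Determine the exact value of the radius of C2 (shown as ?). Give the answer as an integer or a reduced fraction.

11

1. [int C1,C2]  r_C2² − 26r_C2 + 165 = 0  ⇒  r_C2 = 11 or 15
2. given r_C2 < 115/9: keep 11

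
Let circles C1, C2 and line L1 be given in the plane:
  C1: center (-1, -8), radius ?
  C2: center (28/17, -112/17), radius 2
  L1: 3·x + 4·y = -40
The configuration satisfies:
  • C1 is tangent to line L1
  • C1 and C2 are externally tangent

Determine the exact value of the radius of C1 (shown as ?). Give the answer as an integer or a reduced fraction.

1

1. [C1‖L1]  r_C1² − 1 = 0  ⇒  r_C1 = 1 (r>0 drops 1)
2. [ext C1·C2]  r_C1² + 4r_C1 − 5 = 0  ⇒  r_C1 = 1 (r>0 drops 1)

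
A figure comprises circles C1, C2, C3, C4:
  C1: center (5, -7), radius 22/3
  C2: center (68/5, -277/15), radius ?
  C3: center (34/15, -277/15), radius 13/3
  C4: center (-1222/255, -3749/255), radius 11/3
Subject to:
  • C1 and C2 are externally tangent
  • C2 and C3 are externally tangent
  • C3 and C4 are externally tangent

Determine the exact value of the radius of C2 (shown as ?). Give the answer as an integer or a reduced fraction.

1. [ext C1·C2]  r_C2² + (44/3)r_C2 − 455/3 = 0  ⇒  r_C2 = 7 (r>0 drops 1)
2. [ext C2·C3]  r_C2² + (26/3)r_C2 − 329/3 = 0  ⇒  r_C2 = 7 (r>0 drops 1)

7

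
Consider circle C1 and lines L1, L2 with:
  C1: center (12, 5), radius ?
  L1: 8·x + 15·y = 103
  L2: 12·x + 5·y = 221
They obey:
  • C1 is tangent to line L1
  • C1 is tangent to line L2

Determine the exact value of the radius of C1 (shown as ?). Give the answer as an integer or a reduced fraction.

4

1. [C1‖L1]  r_C1² − 16 = 0  ⇒  r_C1 = 4 (r>0 drops 1)
2. [C1‖L2]  r_C1² − 16 = 0  ⇒  r_C1 = 4 (r>0 drops 1)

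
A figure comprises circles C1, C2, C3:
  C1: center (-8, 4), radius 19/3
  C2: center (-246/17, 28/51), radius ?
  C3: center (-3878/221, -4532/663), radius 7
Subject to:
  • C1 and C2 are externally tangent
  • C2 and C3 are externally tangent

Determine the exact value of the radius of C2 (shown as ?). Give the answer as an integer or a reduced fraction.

1. [ext C1·C2]  r_C2² + (38/3)r_C2 − 41/3 = 0  ⇒  r_C2 = 1 (r>0 drops 1)
2. [ext C2·C3]  r_C2² + 14r_C2 − 15 = 0  ⇒  r_C2 = 1 (r>0 drops 1)

1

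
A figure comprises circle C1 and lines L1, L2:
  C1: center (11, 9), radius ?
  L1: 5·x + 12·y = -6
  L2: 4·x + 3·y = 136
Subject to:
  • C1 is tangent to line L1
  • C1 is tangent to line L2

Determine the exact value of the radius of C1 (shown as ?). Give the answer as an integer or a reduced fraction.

13

1. [C1‖L1]  r_C1² − 169 = 0  ⇒  r_C1 = 13 (r>0 drops 1)
2. [C1‖L2]  r_C1² − 169 = 0  ⇒  r_C1 = 13 (r>0 drops 1)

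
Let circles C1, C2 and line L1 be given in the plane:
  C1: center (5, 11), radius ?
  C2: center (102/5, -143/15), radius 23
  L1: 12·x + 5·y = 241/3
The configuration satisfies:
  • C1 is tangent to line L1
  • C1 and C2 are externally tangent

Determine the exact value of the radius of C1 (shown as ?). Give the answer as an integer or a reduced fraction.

8/3

1. [C1‖L1]  r_C1² − 64/9 = 0  ⇒  r_C1 = 8/3 (r>0 drops 1)
2. [ext C1·C2]  r_C1² + 46r_C1 − 1168/9 = 0  ⇒  r_C1 = 8/3 (r>0 drops 1)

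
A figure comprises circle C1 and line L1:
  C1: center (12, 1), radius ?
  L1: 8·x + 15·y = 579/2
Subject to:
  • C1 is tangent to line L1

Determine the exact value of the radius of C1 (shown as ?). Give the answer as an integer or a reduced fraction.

21/2

1. [C1‖L1]  r_C1² − 441/4 = 0  ⇒  r_C1 = 21/2 (r>0 drops 1)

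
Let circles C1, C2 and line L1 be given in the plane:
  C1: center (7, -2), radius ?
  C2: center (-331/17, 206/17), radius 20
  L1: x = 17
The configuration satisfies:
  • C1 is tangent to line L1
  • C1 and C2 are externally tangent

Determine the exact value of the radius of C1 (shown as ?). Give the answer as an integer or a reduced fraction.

10

1. [C1‖L1]  r_C1² − 100 = 0  ⇒  r_C1 = 10 (r>0 drops 1)
2. [ext C1·C2]  r_C1² + 40r_C1 − 500 = 0  ⇒  r_C1 = 10 (r>0 drops 1)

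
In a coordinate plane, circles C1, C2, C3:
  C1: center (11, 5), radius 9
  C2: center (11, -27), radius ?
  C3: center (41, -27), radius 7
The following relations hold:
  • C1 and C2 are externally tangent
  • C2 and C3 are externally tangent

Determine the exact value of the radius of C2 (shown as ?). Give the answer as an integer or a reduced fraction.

1. [ext C1·C2]  r_C2² + 18r_C2 − 943 = 0  ⇒  r_C2 = 23 (r>0 drops 1)
2. [ext C2·C3]  r_C2² + 14r_C2 − 851 = 0  ⇒  r_C2 = 23 (r>0 drops 1)

23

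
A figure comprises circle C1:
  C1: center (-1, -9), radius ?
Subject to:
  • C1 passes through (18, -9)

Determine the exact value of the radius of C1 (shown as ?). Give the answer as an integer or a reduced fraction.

1. [C1∋P]  r_C1² − 361 = 0  ⇒  r_C1 = 19 (r>0 drops 1)

19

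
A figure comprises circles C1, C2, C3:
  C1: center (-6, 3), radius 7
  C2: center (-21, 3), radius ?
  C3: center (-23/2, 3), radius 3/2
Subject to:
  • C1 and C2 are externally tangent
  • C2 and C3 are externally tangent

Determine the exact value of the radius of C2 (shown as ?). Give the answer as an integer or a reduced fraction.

8

1. [ext C1·C2]  r_C2² + 14r_C2 − 176 = 0  ⇒  r_C2 = 8 (r>0 drops 1)
2. [ext C2·C3]  r_C2² + 3r_C2 − 88 = 0  ⇒  r_C2 = 8 (r>0 drops 1)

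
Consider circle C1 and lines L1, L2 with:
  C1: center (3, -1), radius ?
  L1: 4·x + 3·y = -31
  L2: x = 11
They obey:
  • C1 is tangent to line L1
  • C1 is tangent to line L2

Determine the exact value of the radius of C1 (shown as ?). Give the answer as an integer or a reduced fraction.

8

1. [C1‖L1]  r_C1² − 64 = 0  ⇒  r_C1 = 8 (r>0 drops 1)
2. [C1‖L2]  r_C1² − 64 = 0  ⇒  r_C1 = 8 (r>0 drops 1)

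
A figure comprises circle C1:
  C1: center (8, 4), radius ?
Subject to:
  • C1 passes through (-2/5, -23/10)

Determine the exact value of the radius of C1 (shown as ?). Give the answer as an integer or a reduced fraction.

1. [C1∋P]  r_C1² − 441/4 = 0  ⇒  r_C1 = 21/2 (r>0 drops 1)

21/2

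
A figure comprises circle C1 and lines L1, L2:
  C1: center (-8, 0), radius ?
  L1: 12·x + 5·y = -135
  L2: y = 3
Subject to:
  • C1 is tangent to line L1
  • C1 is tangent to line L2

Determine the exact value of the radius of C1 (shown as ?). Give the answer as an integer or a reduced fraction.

1. [C1‖L1]  r_C1² − 9 = 0  ⇒  r_C1 = 3 (r>0 drops 1)
2. [C1‖L2]  r_C1² − 9 = 0  ⇒  r_C1 = 3 (r>0 drops 1)

3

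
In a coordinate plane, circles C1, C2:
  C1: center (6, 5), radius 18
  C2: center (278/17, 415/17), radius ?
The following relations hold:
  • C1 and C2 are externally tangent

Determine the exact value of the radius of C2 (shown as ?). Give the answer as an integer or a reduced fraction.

4

1. [ext C1·C2]  r_C2² + 36r_C2 − 160 = 0  ⇒  r_C2 = 4 (r>0 drops 1)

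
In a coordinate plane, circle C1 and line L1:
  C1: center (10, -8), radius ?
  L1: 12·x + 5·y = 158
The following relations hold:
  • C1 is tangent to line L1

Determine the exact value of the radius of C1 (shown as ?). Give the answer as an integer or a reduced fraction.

6

1. [C1‖L1]  r_C1² − 36 = 0  ⇒  r_C1 = 6 (r>0 drops 1)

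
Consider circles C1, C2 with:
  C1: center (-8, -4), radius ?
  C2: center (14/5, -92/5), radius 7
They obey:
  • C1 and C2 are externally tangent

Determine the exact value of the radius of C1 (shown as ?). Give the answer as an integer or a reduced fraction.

1. [ext C1·C2]  r_C1² + 14r_C1 − 275 = 0  ⇒  r_C1 = 11 (r>0 drops 1)

11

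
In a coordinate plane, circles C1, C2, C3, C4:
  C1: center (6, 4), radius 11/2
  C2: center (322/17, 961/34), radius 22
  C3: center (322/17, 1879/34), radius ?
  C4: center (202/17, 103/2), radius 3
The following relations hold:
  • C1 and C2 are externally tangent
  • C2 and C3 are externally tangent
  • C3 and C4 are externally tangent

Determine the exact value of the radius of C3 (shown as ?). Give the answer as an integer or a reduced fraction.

1. [ext C2·C3]  r_C3² + 44r_C3 − 245 = 0  ⇒  r_C3 = 5 (r>0 drops 1)
2. [ext C3·C4]  r_C3² + 6r_C3 − 55 = 0  ⇒  r_C3 = 5 (r>0 drops 1)

5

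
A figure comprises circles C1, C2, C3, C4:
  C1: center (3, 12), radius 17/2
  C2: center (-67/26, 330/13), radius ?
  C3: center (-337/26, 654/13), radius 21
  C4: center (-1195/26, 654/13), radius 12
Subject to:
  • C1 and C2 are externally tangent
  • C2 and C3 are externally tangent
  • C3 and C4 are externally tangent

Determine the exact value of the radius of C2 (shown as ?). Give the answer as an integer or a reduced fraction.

1. [ext C1·C2]  r_C2² + 17r_C2 − 138 = 0  ⇒  r_C2 = 6 (r>0 drops 1)
2. [ext C2·C3]  r_C2² + 42r_C2 − 288 = 0  ⇒  r_C2 = 6 (r>0 drops 1)

6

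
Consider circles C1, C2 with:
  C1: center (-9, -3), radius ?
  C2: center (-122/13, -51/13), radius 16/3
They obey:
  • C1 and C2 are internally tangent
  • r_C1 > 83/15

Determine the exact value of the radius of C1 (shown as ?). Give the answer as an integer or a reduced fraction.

1. [int C1,C2]  r_C1² − (32/3)r_C1 + 247/9 = 0  ⇒  r_C1 = 13/3 or 19/3
2. given r_C1 > 83/15: keep 19/3

19/3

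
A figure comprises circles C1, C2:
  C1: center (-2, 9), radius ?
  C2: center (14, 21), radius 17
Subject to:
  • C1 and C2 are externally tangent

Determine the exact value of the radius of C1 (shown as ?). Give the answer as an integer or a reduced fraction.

3

1. [ext C1·C2]  r_C1² + 34r_C1 − 111 = 0  ⇒  r_C1 = 3 (r>0 drops 1)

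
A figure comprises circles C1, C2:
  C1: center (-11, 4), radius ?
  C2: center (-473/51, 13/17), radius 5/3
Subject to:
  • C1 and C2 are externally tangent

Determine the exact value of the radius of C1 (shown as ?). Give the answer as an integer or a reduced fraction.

2

1. [ext C1·C2]  r_C1² + (10/3)r_C1 − 32/3 = 0  ⇒  r_C1 = 2 (r>0 drops 1)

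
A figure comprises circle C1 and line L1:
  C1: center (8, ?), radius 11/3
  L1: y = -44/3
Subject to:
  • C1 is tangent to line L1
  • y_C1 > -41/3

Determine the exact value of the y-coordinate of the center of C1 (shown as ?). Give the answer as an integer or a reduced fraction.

1. [C1‖L1]  y_C1² + (88/3)y_C1 + 605/3 = 0  ⇒  y_C1 = -55/3 or -11
2. given y_C1 > -41/3: keep -11

-11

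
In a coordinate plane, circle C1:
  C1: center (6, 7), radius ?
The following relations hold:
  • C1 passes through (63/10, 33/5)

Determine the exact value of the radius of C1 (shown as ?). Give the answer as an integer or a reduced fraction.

1. [C1∋P]  r_C1² − 1/4 = 0  ⇒  r_C1 = 1/2 (r>0 drops 1)

1/2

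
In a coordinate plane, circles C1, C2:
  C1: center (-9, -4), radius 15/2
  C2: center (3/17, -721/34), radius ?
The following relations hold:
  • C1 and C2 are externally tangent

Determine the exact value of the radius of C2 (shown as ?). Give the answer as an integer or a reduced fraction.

12

1. [ext C1·C2]  r_C2² + 15r_C2 − 324 = 0  ⇒  r_C2 = 12 (r>0 drops 1)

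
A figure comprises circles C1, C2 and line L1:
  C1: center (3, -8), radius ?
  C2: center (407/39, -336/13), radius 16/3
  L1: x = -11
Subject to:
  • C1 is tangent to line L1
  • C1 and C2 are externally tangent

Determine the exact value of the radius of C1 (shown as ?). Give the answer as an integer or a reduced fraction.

14

1. [C1‖L1]  r_C1² − 196 = 0  ⇒  r_C1 = 14 (r>0 drops 1)
2. [ext C1·C2]  r_C1² + (32/3)r_C1 − 1036/3 = 0  ⇒  r_C1 = 14 (r>0 drops 1)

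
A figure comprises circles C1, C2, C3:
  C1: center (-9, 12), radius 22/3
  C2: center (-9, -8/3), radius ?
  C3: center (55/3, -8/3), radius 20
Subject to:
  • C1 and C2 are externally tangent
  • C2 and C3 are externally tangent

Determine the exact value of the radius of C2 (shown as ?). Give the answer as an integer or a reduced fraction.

22/3

1. [ext C1·C2]  r_C2² + (44/3)r_C2 − 484/3 = 0  ⇒  r_C2 = 22/3 (r>0 drops 1)
2. [ext C2·C3]  r_C2² + 40r_C2 − 3124/9 = 0  ⇒  r_C2 = 22/3 (r>0 drops 1)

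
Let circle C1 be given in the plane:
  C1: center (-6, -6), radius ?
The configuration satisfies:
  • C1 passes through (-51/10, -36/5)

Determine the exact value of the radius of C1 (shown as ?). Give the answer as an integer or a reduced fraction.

1. [C1∋P]  r_C1² − 9/4 = 0  ⇒  r_C1 = 3/2 (r>0 drops 1)

3/2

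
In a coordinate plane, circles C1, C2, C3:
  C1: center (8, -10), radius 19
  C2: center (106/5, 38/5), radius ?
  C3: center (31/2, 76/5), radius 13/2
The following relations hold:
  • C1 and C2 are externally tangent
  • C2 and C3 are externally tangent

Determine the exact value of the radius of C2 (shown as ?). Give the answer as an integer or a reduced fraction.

1. [ext C1·C2]  r_C2² + 38r_C2 − 123 = 0  ⇒  r_C2 = 3 (r>0 drops 1)
2. [ext C2·C3]  r_C2² + 13r_C2 − 48 = 0  ⇒  r_C2 = 3 (r>0 drops 1)

3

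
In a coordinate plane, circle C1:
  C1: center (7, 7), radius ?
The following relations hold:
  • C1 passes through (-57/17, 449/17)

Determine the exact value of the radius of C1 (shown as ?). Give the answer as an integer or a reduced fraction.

1. [C1∋P]  r_C1² − 484 = 0  ⇒  r_C1 = 22 (r>0 drops 1)

22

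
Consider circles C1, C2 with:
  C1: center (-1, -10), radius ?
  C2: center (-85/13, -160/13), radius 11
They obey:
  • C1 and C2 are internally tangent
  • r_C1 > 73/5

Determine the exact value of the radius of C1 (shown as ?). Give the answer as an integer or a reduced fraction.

17

1. [int C1,C2]  r_C1² − 22r_C1 + 85 = 0  ⇒  r_C1 = 5 or 17
2. given r_C1 > 73/5: keep 17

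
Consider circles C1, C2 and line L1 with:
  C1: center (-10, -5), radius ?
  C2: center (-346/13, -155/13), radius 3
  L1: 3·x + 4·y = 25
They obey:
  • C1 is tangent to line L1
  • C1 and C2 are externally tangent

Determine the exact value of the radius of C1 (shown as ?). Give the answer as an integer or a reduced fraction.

15

1. [C1‖L1]  r_C1² − 225 = 0  ⇒  r_C1 = 15 (r>0 drops 1)
2. [ext C1·C2]  r_C1² + 6r_C1 − 315 = 0  ⇒  r_C1 = 15 (r>0 drops 1)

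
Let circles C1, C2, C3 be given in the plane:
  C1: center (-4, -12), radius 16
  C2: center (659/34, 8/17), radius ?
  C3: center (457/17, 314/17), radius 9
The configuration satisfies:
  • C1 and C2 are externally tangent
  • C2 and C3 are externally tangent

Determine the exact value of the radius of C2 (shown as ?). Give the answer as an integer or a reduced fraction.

21/2

1. [ext C1·C2]  r_C2² + 32r_C2 − 1785/4 = 0  ⇒  r_C2 = 21/2 (r>0 drops 1)
2. [ext C2·C3]  r_C2² + 18r_C2 − 1197/4 = 0  ⇒  r_C2 = 21/2 (r>0 drops 1)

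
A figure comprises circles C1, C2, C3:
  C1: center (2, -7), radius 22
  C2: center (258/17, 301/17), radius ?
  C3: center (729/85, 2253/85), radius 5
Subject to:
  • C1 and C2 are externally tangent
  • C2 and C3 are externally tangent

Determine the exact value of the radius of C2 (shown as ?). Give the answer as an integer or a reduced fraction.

1. [ext C1·C2]  r_C2² + 44r_C2 − 300 = 0  ⇒  r_C2 = 6 (r>0 drops 1)
2. [ext C2·C3]  r_C2² + 10r_C2 − 96 = 0  ⇒  r_C2 = 6 (r>0 drops 1)

6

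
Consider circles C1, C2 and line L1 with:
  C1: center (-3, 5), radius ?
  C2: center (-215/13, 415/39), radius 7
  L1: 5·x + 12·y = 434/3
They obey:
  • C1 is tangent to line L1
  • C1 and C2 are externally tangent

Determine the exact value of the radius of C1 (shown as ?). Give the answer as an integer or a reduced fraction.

23/3

1. [C1‖L1]  r_C1² − 529/9 = 0  ⇒  r_C1 = 23/3 (r>0 drops 1)
2. [ext C1·C2]  r_C1² + 14r_C1 − 1495/9 = 0  ⇒  r_C1 = 23/3 (r>0 drops 1)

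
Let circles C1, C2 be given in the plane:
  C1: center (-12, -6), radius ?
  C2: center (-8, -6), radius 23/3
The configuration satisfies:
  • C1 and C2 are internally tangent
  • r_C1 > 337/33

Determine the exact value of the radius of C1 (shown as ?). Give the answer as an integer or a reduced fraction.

1. [int C1,C2]  r_C1² − (46/3)r_C1 + 385/9 = 0  ⇒  r_C1 = 11/3 or 35/3
2. given r_C1 > 337/33: keep 35/3

35/3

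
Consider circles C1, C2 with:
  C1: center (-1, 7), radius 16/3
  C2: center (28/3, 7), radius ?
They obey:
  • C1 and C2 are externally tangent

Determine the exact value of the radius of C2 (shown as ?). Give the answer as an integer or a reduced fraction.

1. [ext C1·C2]  r_C2² + (32/3)r_C2 − 235/3 = 0  ⇒  r_C2 = 5 (r>0 drops 1)

5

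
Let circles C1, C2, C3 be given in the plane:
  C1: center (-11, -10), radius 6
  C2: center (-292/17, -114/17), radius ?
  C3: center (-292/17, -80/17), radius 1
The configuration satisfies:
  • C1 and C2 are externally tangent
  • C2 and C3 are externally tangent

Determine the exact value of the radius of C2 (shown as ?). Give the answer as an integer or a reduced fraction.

1

1. [ext C1·C2]  r_C2² + 12r_C2 − 13 = 0  ⇒  r_C2 = 1 (r>0 drops 1)
2. [ext C2·C3]  r_C2² + 2r_C2 − 3 = 0  ⇒  r_C2 = 1 (r>0 drops 1)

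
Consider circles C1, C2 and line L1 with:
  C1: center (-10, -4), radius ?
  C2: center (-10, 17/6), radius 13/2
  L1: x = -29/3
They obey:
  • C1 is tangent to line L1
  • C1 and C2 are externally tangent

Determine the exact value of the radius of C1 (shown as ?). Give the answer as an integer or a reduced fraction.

1/3

1. [C1‖L1]  r_C1² − 1/9 = 0  ⇒  r_C1 = 1/3 (r>0 drops 1)
2. [ext C1·C2]  r_C1² + 13r_C1 − 40/9 = 0  ⇒  r_C1 = 1/3 (r>0 drops 1)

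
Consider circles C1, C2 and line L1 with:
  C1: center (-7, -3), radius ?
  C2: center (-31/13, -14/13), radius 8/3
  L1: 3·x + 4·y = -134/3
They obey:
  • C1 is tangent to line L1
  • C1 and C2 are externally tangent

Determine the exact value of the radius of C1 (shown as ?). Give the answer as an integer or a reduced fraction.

1. [C1‖L1]  r_C1² − 49/9 = 0  ⇒  r_C1 = 7/3 (r>0 drops 1)
2. [ext C1·C2]  r_C1² + (16/3)r_C1 − 161/9 = 0  ⇒  r_C1 = 7/3 (r>0 drops 1)

7/3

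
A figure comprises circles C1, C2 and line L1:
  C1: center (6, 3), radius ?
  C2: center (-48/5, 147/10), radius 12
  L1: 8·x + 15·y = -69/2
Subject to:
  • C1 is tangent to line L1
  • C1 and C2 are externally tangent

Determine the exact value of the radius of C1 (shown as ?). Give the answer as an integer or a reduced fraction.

15/2

1. [C1‖L1]  r_C1² − 225/4 = 0  ⇒  r_C1 = 15/2 (r>0 drops 1)
2. [ext C1·C2]  r_C1² + 24r_C1 − 945/4 = 0  ⇒  r_C1 = 15/2 (r>0 drops 1)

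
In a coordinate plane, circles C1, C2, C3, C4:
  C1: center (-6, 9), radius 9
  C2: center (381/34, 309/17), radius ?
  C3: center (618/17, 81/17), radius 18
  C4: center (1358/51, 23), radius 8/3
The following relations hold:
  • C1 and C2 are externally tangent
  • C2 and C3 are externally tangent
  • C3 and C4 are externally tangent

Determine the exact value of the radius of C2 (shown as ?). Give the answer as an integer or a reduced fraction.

21/2

1. [ext C1·C2]  r_C2² + 18r_C2 − 1197/4 = 0  ⇒  r_C2 = 21/2 (r>0 drops 1)
2. [ext C2·C3]  r_C2² + 36r_C2 − 1953/4 = 0  ⇒  r_C2 = 21/2 (r>0 drops 1)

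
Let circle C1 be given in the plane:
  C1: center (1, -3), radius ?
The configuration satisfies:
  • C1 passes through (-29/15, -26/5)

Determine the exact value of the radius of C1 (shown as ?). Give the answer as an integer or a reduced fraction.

11/3

1. [C1∋P]  r_C1² − 121/9 = 0  ⇒  r_C1 = 11/3 (r>0 drops 1)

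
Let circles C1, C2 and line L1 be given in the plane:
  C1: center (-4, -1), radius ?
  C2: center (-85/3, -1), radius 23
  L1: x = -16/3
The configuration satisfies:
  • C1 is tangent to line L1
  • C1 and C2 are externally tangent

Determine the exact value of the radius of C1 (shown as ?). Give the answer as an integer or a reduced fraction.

4/3

1. [C1‖L1]  r_C1² − 16/9 = 0  ⇒  r_C1 = 4/3 (r>0 drops 1)
2. [ext C1·C2]  r_C1² + 46r_C1 − 568/9 = 0  ⇒  r_C1 = 4/3 (r>0 drops 1)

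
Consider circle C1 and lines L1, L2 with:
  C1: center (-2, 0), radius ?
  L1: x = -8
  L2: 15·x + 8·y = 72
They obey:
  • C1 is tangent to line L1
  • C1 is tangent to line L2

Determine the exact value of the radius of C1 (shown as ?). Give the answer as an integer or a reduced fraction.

1. [C1‖L1]  r_C1² − 36 = 0  ⇒  r_C1 = 6 (r>0 drops 1)
2. [C1‖L2]  r_C1² − 36 = 0  ⇒  r_C1 = 6 (r>0 drops 1)

6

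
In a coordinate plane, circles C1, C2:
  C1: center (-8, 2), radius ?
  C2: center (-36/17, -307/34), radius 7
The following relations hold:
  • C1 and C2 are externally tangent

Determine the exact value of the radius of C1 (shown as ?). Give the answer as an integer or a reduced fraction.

11/2

1. [ext C1·C2]  r_C1² + 14r_C1 − 429/4 = 0  ⇒  r_C1 = 11/2 (r>0 drops 1)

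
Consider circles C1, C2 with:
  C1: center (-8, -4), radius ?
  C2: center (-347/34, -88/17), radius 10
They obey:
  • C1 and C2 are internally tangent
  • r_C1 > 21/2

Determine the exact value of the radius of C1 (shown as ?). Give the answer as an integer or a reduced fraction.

25/2

1. [int C1,C2]  r_C1² − 20r_C1 + 375/4 = 0  ⇒  r_C1 = 15/2 or 25/2
2. given r_C1 > 21/2: keep 25/2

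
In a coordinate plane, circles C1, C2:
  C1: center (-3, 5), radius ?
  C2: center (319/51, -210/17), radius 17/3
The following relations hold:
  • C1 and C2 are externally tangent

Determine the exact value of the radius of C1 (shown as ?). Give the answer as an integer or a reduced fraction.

1. [ext C1·C2]  r_C1² + (34/3)r_C1 − 1064/3 = 0  ⇒  r_C1 = 14 (r>0 drops 1)

14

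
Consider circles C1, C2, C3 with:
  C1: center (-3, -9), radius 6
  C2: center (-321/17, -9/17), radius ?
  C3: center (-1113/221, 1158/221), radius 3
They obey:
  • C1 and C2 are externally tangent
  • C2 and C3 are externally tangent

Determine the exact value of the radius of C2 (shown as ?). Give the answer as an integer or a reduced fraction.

12

1. [ext C1·C2]  r_C2² + 12r_C2 − 288 = 0  ⇒  r_C2 = 12 (r>0 drops 1)
2. [ext C2·C3]  r_C2² + 6r_C2 − 216 = 0  ⇒  r_C2 = 12 (r>0 drops 1)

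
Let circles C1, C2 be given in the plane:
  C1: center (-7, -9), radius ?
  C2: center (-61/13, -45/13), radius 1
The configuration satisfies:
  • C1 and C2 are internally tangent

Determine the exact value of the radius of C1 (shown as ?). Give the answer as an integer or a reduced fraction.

7

1. [int C1,C2]  r_C1² − 2r_C1 − 35 = 0  ⇒  r_C1 = 7 (r>0 drops 1)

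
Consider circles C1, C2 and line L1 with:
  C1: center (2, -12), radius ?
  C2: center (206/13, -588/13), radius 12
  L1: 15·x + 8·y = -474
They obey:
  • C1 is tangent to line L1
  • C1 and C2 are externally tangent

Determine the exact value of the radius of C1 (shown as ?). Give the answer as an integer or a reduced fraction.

1. [C1‖L1]  r_C1² − 576 = 0  ⇒  r_C1 = 24 (r>0 drops 1)
2. [ext C1·C2]  r_C1² + 24r_C1 − 1152 = 0  ⇒  r_C1 = 24 (r>0 drops 1)

24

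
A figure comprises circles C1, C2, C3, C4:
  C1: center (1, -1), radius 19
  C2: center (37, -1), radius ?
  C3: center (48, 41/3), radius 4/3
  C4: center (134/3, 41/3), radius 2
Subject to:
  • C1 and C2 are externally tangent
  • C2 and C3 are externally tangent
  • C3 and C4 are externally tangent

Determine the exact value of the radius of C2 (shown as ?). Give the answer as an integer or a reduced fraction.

1. [ext C1·C2]  r_C2² + 38r_C2 − 935 = 0  ⇒  r_C2 = 17 (r>0 drops 1)
2. [ext C2·C3]  r_C2² + (8/3)r_C2 − 1003/3 = 0  ⇒  r_C2 = 17 (r>0 drops 1)

17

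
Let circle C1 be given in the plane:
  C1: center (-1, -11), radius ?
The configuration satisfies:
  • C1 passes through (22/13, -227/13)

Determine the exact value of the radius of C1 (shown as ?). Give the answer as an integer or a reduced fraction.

1. [C1∋P]  r_C1² − 49 = 0  ⇒  r_C1 = 7 (r>0 drops 1)

7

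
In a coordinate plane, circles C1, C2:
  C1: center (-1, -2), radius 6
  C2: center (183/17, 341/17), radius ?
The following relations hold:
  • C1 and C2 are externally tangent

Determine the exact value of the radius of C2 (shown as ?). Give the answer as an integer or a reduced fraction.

19

1. [ext C1·C2]  r_C2² + 12r_C2 − 589 = 0  ⇒  r_C2 = 19 (r>0 drops 1)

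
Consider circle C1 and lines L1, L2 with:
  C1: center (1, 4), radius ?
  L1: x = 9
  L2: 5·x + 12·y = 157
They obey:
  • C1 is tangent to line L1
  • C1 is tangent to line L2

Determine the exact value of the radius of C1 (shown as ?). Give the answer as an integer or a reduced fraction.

8

1. [C1‖L1]  r_C1² − 64 = 0  ⇒  r_C1 = 8 (r>0 drops 1)
2. [C1‖L2]  r_C1² − 64 = 0  ⇒  r_C1 = 8 (r>0 drops 1)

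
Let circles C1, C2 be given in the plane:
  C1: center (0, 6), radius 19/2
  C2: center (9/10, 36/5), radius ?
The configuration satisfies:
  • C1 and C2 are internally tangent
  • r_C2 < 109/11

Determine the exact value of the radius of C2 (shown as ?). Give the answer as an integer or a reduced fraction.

8

1. [int C1,C2]  r_C2² − 19r_C2 + 88 = 0  ⇒  r_C2 = 8 or 11
2. given r_C2 < 109/11: keep 8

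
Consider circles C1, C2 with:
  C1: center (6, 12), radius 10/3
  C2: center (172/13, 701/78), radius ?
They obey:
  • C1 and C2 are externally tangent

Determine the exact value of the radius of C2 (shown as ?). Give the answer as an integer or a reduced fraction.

9/2

1. [ext C1·C2]  r_C2² + (20/3)r_C2 − 201/4 = 0  ⇒  r_C2 = 9/2 (r>0 drops 1)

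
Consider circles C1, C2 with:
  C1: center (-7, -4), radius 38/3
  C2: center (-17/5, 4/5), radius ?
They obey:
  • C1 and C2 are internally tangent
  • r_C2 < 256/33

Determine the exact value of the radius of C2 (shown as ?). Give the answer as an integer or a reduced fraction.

20/3

1. [int C1,C2]  r_C2² − (76/3)r_C2 + 1120/9 = 0  ⇒  r_C2 = 20/3 or 56/3
2. given r_C2 < 256/33: keep 20/3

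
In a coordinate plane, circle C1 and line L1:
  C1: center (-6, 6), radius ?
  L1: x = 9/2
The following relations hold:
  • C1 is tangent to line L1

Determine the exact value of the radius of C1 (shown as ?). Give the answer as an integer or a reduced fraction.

21/2

1. [C1‖L1]  r_C1² − 441/4 = 0  ⇒  r_C1 = 21/2 (r>0 drops 1)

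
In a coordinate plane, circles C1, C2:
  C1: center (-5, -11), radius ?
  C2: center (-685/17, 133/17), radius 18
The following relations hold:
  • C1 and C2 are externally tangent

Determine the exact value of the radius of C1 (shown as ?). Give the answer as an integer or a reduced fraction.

22

1. [ext C1·C2]  r_C1² + 36r_C1 − 1276 = 0  ⇒  r_C1 = 22 (r>0 drops 1)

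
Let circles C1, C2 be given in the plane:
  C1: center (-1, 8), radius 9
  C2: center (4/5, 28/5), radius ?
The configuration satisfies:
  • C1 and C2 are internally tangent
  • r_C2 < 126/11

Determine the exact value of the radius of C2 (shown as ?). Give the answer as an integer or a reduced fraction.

6

1. [int C1,C2]  r_C2² − 18r_C2 + 72 = 0  ⇒  r_C2 = 6 or 12
2. given r_C2 < 126/11: keep 6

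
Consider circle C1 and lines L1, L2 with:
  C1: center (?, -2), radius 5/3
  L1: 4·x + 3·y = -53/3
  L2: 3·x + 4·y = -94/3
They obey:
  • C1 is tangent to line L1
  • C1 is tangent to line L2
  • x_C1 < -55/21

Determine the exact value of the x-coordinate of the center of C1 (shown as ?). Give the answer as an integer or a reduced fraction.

1. [C1‖L1]  x_C1² + (35/6)x_C1 + 25/6 = 0  ⇒  x_C1 = -5 or -5/6
2. [C1‖L2]  x_C1² + (140/9)x_C1 + 475/9 = 0  ⇒  x_C1 = -95/9 or -5

-5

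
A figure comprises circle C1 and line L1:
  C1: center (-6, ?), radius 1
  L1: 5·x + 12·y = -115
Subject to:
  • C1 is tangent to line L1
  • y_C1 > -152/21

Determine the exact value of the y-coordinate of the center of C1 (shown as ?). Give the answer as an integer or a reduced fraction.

-6

1. [C1‖L1]  y_C1² + (85/6)y_C1 + 49 = 0  ⇒  y_C1 = -49/6 or -6
2. given y_C1 > -152/21: keep -6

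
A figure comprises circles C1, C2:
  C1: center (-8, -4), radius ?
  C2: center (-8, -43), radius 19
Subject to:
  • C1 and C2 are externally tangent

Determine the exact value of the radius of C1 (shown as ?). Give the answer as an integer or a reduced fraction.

20

1. [ext C1·C2]  r_C1² + 38r_C1 − 1160 = 0  ⇒  r_C1 = 20 (r>0 drops 1)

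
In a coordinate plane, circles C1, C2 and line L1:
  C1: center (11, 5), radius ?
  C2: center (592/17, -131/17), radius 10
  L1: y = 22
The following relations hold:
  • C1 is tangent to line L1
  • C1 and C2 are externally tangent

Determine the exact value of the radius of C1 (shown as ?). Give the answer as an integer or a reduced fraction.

1. [C1‖L1]  r_C1² − 289 = 0  ⇒  r_C1 = 17 (r>0 drops 1)
2. [ext C1·C2]  r_C1² + 20r_C1 − 629 = 0  ⇒  r_C1 = 17 (r>0 drops 1)

17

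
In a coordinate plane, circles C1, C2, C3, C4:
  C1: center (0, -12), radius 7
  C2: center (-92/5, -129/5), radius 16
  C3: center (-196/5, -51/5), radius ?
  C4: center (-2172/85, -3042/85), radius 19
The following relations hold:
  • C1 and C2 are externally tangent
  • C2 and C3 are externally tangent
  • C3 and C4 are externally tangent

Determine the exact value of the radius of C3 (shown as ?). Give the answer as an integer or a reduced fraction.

10

1. [ext C2·C3]  r_C3² + 32r_C3 − 420 = 0  ⇒  r_C3 = 10 (r>0 drops 1)
2. [ext C3·C4]  r_C3² + 38r_C3 − 480 = 0  ⇒  r_C3 = 10 (r>0 drops 1)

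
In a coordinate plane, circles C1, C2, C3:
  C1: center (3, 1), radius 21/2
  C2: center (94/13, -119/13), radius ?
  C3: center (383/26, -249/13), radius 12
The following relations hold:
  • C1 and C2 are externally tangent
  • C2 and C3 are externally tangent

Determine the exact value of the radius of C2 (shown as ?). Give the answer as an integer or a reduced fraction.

1/2

1. [ext C1·C2]  r_C2² + 21r_C2 − 43/4 = 0  ⇒  r_C2 = 1/2 (r>0 drops 1)
2. [ext C2·C3]  r_C2² + 24r_C2 − 49/4 = 0  ⇒  r_C2 = 1/2 (r>0 drops 1)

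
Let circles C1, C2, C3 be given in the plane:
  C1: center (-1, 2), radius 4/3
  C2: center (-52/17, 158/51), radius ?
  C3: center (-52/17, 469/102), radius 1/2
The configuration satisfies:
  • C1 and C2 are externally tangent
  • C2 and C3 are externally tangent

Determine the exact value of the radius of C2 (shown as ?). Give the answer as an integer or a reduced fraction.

1. [ext C1·C2]  r_C2² + (8/3)r_C2 − 11/3 = 0  ⇒  r_C2 = 1 (r>0 drops 1)
2. [ext C2·C3]  r_C2² + 1r_C2 − 2 = 0  ⇒  r_C2 = 1 (r>0 drops 1)

1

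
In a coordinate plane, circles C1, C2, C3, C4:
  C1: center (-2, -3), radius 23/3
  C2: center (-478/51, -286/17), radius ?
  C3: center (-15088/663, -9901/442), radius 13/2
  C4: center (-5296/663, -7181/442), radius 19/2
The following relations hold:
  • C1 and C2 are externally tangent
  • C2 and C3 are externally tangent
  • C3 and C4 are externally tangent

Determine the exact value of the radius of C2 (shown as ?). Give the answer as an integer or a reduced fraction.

8

1. [ext C1·C2]  r_C2² + (46/3)r_C2 − 560/3 = 0  ⇒  r_C2 = 8 (r>0 drops 1)
2. [ext C2·C3]  r_C2² + 13r_C2 − 168 = 0  ⇒  r_C2 = 8 (r>0 drops 1)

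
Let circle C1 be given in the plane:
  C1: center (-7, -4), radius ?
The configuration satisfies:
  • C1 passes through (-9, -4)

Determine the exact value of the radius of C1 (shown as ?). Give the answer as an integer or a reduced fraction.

1. [C1∋P]  r_C1² − 4 = 0  ⇒  r_C1 = 2 (r>0 drops 1)

2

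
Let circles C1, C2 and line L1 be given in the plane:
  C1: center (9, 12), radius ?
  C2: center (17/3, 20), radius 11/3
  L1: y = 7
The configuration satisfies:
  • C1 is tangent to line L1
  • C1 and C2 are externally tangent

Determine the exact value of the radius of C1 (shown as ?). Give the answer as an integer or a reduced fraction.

5

1. [C1‖L1]  r_C1² − 25 = 0  ⇒  r_C1 = 5 (r>0 drops 1)
2. [ext C1·C2]  r_C1² + (22/3)r_C1 − 185/3 = 0  ⇒  r_C1 = 5 (r>0 drops 1)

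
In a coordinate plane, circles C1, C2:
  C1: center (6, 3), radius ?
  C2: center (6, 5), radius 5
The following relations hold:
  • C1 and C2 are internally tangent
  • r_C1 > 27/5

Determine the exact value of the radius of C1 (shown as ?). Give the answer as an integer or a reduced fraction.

1. [int C1,C2]  r_C1² − 10r_C1 + 21 = 0  ⇒  r_C1 = 3 or 7
2. given r_C1 > 27/5: keep 7

7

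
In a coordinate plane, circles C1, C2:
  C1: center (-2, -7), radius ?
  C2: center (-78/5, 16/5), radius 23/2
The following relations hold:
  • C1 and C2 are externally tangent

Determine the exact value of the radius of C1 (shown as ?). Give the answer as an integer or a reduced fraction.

1. [ext C1·C2]  r_C1² + 23r_C1 − 627/4 = 0  ⇒  r_C1 = 11/2 (r>0 drops 1)

11/2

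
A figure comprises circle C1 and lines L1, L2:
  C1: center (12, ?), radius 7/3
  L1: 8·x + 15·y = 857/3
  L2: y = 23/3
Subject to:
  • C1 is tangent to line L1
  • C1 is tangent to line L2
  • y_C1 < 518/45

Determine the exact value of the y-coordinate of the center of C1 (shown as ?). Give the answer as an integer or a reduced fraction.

1. [C1‖L1]  y_C1² − (1138/45)y_C1 + 1376/9 = 0  ⇒  y_C1 = 10 or 688/45
2. [C1‖L2]  y_C1² − (46/3)y_C1 + 160/3 = 0  ⇒  y_C1 = 16/3 or 10

10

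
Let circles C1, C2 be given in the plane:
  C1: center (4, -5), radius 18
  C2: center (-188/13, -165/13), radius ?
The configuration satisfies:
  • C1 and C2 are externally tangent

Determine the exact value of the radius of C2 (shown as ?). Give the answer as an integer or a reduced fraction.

2

1. [ext C1·C2]  r_C2² + 36r_C2 − 76 = 0  ⇒  r_C2 = 2 (r>0 drops 1)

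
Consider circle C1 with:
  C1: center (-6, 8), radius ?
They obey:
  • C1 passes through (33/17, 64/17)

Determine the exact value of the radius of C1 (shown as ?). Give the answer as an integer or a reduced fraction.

1. [C1∋P]  r_C1² − 81 = 0  ⇒  r_C1 = 9 (r>0 drops 1)

9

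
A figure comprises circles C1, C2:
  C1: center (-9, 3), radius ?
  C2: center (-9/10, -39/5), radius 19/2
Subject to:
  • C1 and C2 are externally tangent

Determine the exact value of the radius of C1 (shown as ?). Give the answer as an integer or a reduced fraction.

1. [ext C1·C2]  r_C1² + 19r_C1 − 92 = 0  ⇒  r_C1 = 4 (r>0 drops 1)

4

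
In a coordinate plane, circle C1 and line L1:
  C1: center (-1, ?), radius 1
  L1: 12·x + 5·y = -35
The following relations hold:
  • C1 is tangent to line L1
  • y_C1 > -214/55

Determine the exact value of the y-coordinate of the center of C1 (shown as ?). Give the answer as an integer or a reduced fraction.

1. [C1‖L1]  y_C1² + (46/5)y_C1 + 72/5 = 0  ⇒  y_C1 = -36/5 or -2
2. given y_C1 > -214/55: keep -2

-2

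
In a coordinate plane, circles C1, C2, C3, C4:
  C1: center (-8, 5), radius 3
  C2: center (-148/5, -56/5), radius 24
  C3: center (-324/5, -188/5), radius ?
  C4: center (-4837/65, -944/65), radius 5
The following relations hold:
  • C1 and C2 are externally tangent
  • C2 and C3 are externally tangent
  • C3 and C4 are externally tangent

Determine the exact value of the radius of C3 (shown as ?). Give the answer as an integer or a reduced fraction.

20

1. [ext C2·C3]  r_C3² + 48r_C3 − 1360 = 0  ⇒  r_C3 = 20 (r>0 drops 1)
2. [ext C3·C4]  r_C3² + 10r_C3 − 600 = 0  ⇒  r_C3 = 20 (r>0 drops 1)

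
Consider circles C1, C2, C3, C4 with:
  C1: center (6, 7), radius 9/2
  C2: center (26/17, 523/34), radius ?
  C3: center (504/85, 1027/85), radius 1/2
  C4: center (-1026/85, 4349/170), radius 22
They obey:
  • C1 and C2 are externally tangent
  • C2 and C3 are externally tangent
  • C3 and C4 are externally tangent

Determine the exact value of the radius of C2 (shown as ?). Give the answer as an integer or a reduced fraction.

1. [ext C1·C2]  r_C2² + 9r_C2 − 70 = 0  ⇒  r_C2 = 5 (r>0 drops 1)
2. [ext C2·C3]  r_C2² + 1r_C2 − 30 = 0  ⇒  r_C2 = 5 (r>0 drops 1)

5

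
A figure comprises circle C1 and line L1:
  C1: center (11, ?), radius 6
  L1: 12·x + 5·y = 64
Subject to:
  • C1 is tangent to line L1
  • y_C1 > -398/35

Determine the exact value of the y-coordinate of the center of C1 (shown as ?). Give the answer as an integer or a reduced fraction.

2

1. [C1‖L1]  y_C1² + (136/5)y_C1 − 292/5 = 0  ⇒  y_C1 = -146/5 or 2
2. given y_C1 > -398/35: keep 2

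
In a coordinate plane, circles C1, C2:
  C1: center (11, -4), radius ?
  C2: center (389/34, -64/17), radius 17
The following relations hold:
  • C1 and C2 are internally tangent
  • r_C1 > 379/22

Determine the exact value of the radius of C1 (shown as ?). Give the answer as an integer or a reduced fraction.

1. [int C1,C2]  r_C1² − 34r_C1 + 1155/4 = 0  ⇒  r_C1 = 33/2 or 35/2
2. given r_C1 > 379/22: keep 35/2

35/2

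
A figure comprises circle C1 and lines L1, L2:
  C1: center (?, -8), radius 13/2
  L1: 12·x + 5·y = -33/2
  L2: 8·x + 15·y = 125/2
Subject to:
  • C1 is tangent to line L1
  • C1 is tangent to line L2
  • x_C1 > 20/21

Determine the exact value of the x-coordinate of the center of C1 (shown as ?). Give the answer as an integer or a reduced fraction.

9

1. [C1‖L1]  x_C1² − (47/12)x_C1 − 183/4 = 0  ⇒  x_C1 = -61/12 or 9
2. [C1‖L2]  x_C1² − (365/8)x_C1 + 2637/8 = 0  ⇒  x_C1 = 9 or 293/8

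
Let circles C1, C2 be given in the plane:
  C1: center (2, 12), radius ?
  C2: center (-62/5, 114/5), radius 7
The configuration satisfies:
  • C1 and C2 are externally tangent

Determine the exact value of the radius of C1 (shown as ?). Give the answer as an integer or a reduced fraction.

11

1. [ext C1·C2]  r_C1² + 14r_C1 − 275 = 0  ⇒  r_C1 = 11 (r>0 drops 1)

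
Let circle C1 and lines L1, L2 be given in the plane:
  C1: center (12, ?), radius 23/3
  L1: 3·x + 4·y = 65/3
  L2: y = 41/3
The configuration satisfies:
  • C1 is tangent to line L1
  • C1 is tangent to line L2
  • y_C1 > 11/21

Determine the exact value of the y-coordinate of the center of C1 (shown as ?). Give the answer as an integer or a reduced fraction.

6

1. [C1‖L1]  y_C1² + (43/6)y_C1 − 79 = 0  ⇒  y_C1 = -79/6 or 6
2. [C1‖L2]  y_C1² − (82/3)y_C1 + 128 = 0  ⇒  y_C1 = 6 or 64/3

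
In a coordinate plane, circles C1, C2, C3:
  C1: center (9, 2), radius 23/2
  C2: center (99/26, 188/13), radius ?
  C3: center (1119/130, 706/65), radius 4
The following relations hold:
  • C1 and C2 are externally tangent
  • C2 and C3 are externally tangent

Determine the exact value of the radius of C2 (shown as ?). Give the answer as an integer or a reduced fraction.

1. [ext C1·C2]  r_C2² + 23r_C2 − 50 = 0  ⇒  r_C2 = 2 (r>0 drops 1)
2. [ext C2·C3]  r_C2² + 8r_C2 − 20 = 0  ⇒  r_C2 = 2 (r>0 drops 1)

2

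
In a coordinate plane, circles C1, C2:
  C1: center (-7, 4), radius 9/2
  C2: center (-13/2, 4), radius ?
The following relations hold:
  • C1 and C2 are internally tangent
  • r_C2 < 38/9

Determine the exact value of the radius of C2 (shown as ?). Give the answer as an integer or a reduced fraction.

1. [int C1,C2]  r_C2² − 9r_C2 + 20 = 0  ⇒  r_C2 = 4 or 5
2. given r_C2 < 38/9: keep 4

4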